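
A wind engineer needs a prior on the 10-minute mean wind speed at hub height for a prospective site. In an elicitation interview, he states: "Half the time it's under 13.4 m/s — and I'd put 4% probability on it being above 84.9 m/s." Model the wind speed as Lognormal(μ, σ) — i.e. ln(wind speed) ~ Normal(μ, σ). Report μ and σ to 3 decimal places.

μ ≈ 2.595, σ ≈ 1.055

If T ~ Lognormal(μ,σ) then ln T ~ Normal(μ,σ), so the p-quantile of ln T is μ + z_p·σ.
ln(13.4) = 2.595 and ln(84.9) = 4.441; z_{0.5} = 0, z_{0.96} = 1.751.
σ = (4.441 − 2.595)/(1.751 − (0)) = 1.055.
μ = 2.595 − (0)·1.055 = 2.595.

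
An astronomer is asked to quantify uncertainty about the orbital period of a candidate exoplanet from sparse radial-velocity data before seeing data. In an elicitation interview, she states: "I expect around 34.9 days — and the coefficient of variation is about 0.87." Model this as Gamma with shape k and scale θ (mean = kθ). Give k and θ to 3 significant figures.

k ≈ 1.32, θ ≈ 26.4

For Gamma(k, scale θ): mean = kθ, variance = kθ², so CV = 1/√k.
CV = 0.87, hence k = 1/CV² = 1.32.
Then θ = mean/k = 34.9/1.32 = 26.4.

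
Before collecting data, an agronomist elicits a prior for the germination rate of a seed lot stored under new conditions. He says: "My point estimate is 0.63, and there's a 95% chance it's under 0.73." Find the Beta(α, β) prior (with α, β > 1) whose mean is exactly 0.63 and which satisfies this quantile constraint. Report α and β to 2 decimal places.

α ≈ 37.21, β ≈ 21.85

With mean 0.63 fixed, write α = 0.63s, β = 0.37s where s = α+β.
Need P(θ < 0.73) = 0.95 under Beta(0.63s, 0.37s). Normal approximation: (q−m)/√(m(1−m)/s) ≈ z_{0.95} = 1.64, so s ≈ 0.63·0.37·(1.64)²/(0.73−0.63)² = 63.1.
At s = 63.1: P(θ<0.73) ≈ 0.956. Adjusting to match 0.95 gives s ≈ 59.06.
So α = 0.63·59.06 ≈ 37.21, β = 0.37·59.06 ≈ 21.85.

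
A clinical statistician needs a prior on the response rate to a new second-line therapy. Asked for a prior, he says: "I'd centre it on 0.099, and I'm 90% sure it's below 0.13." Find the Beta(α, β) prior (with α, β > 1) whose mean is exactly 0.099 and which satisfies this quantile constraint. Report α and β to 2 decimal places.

With mean 0.099 fixed, write α = 0.099s, β = 0.901s where s = α+β.
Need P(θ < 0.13) = 0.9 under Beta(0.099s, 0.901s). Normal approximation: (q−m)/√(m(1−m)/s) ≈ z_{0.9} = 1.28, so s ≈ 0.099·0.901·(1.28)²/(0.13−0.099)² = 152.4.
At s = 152.4: P(θ<0.13) ≈ 0.894. Adjusting to match 0.9 gives s ≈ 161.09.
So α = 0.099·161.09 ≈ 15.95, β = 0.901·161.09 ≈ 145.14.

α ≈ 15.95, β ≈ 145.14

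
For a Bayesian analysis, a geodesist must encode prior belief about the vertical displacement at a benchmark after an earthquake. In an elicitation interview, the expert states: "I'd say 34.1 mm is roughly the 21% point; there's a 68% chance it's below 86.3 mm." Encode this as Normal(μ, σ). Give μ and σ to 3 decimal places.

μ = 67.139, σ = 40.969

For Normal(μ,σ), the p-quantile is μ + z_p·σ. Here z_{0.21} = -0.8064, z_{0.68} = 0.4677.
So 34.1 = μ − 0.8064σ and 86.3 = μ + 0.4677σ.
Subtracting: σ = (86.3 − 34.1)/(0.4677 − (-0.8064)) = 40.969.
Then μ = 34.1 − (-0.8064)·40.969 = 67.139.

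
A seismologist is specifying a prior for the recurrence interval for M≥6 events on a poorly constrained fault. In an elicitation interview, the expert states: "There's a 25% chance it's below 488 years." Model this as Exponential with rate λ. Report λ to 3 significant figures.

P(T < 488.0) = 1 − e^(−λ·488.0) = 0.25, so λ = −ln(1−0.25)/488.0 = −ln(0.75)/488.0 = 0.00059.

λ ≈ 0.00059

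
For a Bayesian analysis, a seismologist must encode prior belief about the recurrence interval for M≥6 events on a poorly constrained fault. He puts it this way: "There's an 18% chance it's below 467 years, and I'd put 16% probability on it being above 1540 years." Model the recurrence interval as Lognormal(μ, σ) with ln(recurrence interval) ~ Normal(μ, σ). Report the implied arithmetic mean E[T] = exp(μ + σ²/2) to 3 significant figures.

If T ~ Lognormal(μ,σ) then ln T ~ Normal(μ,σ), so the p-quantile of ln T is μ + z_p·σ.
ln(467) = 6.146 and ln(1540) = 7.34; z_{0.18} = -0.9154, z_{0.84} = 0.9945.
σ = (7.34 − 6.146)/(0.9945 − (-0.9154)) = 0.625.
μ = 6.146 − (-0.9154)·0.625 = 6.718.
E[T] = exp(μ + σ²/2) = exp(6.718 + 0.1952) = 1010 years.

E[T] ≈ 1010 years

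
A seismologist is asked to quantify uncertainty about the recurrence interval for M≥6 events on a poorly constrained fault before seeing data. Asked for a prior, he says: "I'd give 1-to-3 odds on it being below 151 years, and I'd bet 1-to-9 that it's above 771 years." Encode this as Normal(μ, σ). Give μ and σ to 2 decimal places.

μ = 364.79, σ = 316.97

For Normal(μ,σ), the p-quantile is μ + z_p·σ. Here z_{0.25} = -0.6745, z_{0.9} = 1.282.
So 151 = μ − 0.6745σ and 771 = μ + 1.282σ.
Subtracting: σ = (771 − 151)/(1.282 − (-0.6745)) = 316.97.
Then μ = 151 − (-0.6745)·316.97 = 364.79.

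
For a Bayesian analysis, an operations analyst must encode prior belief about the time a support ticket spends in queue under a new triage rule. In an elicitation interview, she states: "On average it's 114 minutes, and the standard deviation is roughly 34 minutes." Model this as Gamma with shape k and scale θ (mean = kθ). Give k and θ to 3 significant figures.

k ≈ 11.2, θ ≈ 10.1

For Gamma(k, scale θ): mean = kθ, variance = kθ², so CV = 1/√k.
CV = SD/mean = 34/114 = 0.2982, hence k = 1/CV² = 11.2.
Then θ = mean/k = 114/11.2 = 10.1.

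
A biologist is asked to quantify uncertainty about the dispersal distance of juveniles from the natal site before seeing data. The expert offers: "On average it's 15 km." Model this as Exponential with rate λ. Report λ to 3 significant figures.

Exponential mean = 1/λ, so λ = 1/15.0 = 0.0667.

λ ≈ 0.0667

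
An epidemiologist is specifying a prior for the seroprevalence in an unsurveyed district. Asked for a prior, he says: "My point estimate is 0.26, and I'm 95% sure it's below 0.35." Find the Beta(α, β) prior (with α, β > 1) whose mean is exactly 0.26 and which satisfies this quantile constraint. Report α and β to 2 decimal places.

α ≈ 17.99, β ≈ 51.19

With mean 0.26 fixed, write α = 0.26s, β = 0.74s where s = α+β.
Need P(θ < 0.35) = 0.95 under Beta(0.26s, 0.74s). Normal approximation: (q−m)/√(m(1−m)/s) ≈ z_{0.95} = 1.64, so s ≈ 0.26·0.74·(1.64)²/(0.35−0.26)² = 64.3.
At s = 64.3: P(θ<0.35) ≈ 0.944. Adjusting to match 0.95 gives s ≈ 69.18.
So α = 0.26·69.18 ≈ 17.99, β = 0.74·69.18 ≈ 51.19.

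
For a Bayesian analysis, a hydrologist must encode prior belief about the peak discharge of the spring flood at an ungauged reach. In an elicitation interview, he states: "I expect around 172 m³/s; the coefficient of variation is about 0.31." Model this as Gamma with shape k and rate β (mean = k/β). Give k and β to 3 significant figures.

For Gamma(k, rate β): mean = k/β, variance = k/β², so CV = 1/√k.
CV = 0.31, hence k = 1/CV² = 10.4.
Then β = k/mean = 10.4/172 = 0.0605.

k ≈ 10.4, β ≈ 0.0605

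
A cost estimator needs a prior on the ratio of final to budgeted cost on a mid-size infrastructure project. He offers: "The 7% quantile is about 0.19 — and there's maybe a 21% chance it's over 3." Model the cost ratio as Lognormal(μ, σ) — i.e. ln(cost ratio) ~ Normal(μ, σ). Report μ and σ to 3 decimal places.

If T ~ Lognormal(μ,σ) then ln T ~ Normal(μ,σ), so the p-quantile of ln T is μ + z_p·σ.
ln(0.19) = -1.661 and ln(3) = 1.099; z_{0.07} = -1.476, z_{0.79} = 0.8064.
σ = (1.099 − -1.661)/(0.8064 − (-1.476)) = 1.209.
μ = -1.661 − (-1.476)·1.209 = 0.124.

μ ≈ 0.124, σ ≈ 1.209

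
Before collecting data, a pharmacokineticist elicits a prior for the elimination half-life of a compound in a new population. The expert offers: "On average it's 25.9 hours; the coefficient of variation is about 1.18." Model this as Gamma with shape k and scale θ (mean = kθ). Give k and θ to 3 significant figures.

For Gamma(k, scale θ): mean = kθ, variance = kθ², so CV = 1/√k.
CV = 1.18, hence k = 1/CV² = 0.718.
Then θ = mean/k = 25.9/0.718 = 36.1.

k ≈ 0.718, θ ≈ 36.1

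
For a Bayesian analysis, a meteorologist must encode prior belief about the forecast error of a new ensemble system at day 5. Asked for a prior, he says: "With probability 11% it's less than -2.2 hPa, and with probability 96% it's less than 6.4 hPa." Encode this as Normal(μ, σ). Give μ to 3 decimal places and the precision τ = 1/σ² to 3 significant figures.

μ = 1.343, τ = 0.12

The p-quantile of Normal(μ,σ) is μ + z_p·σ, with z_{0.11} = -1.227 and z_{0.96} = 1.751.
Eliminate σ: μ = (z₂·x₁ − z₁·x₂)/(z₂ − z₁) = (1.751·-2.2 − (-1.227)·6.4)/2.977 = 1.343.
Then σ = (x₂ − x₁)/(z₂ − z₁) = (6.4 − -2.2)/2.977 = 2.889.
Precision τ = 1/σ² = 1/2.889² = 0.12.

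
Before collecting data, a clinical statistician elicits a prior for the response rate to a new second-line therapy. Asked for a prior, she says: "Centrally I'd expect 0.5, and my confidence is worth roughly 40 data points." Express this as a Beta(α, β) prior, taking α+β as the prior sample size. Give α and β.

Under the effective-sample-size interpretation, Beta(α, β) has prior mean α/(α+β) and prior sample size α+β.
So α+β = 40 and α/(α+β) = 0.5, giving α = 0.5·40 = 20 and β = 40 − 20 = 20.

α = 20, β = 20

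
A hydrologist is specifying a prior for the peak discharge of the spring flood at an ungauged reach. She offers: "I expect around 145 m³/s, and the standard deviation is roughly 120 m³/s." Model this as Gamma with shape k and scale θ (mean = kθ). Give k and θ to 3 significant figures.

For Gamma(k, scale θ): mean = kθ, variance = kθ², so CV = 1/√k.
CV = SD/mean = 120/145 = 0.8276, hence k = 1/CV² = 1.46.
Then θ = mean/k = 145/1.46 = 99.3.

k ≈ 1.46, θ ≈ 99.3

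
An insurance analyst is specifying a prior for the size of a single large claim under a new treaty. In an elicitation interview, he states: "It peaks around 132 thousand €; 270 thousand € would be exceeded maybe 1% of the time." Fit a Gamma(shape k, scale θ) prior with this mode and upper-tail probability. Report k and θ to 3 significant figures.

k ≈ 10.6, θ ≈ 13.8

Gamma(k,θ) with k>1 has mode (k−1)θ, so θ = 132/(k−1).
Need P(X < 270) = 0.99 with θ tied to k this way. Start at k = 2, θ = 132: P(X<270) ≈ 0.606.
Too low — raise k to concentrate. Iterating converges to k ≈ 10.6.
Then θ = 132/(10.6−1) ≈ 13.8.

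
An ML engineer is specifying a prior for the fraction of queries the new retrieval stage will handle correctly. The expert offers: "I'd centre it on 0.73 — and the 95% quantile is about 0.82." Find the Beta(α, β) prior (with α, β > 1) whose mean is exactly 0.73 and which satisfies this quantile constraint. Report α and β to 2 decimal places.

α ≈ 42.77, β ≈ 15.82

With mean 0.73 fixed, write α = 0.73s, β = 0.27s where s = α+β.
Need P(θ < 0.82) = 0.95 under Beta(0.73s, 0.27s). Normal approximation: (q−m)/√(m(1−m)/s) ≈ z_{0.95} = 1.64, so s ≈ 0.73·0.27·(1.64)²/(0.82−0.73)² = 65.8.
At s = 65.8: P(θ<0.82) ≈ 0.960. Adjusting to match 0.95 gives s ≈ 58.59.
So α = 0.73·58.59 ≈ 42.77, β = 0.27·58.59 ≈ 15.82.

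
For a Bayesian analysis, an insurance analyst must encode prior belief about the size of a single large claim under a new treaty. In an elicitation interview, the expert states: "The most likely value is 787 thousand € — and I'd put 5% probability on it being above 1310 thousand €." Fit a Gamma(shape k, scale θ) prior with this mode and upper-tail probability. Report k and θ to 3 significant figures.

k ≈ 11.8, θ ≈ 73.2

Gamma(k,θ) with k>1 has mode (k−1)θ, so θ = 787/(k−1).
Need P(X < 1310) = 0.95 with θ tied to k this way. Start at k = 2, θ = 787: P(X<1310) ≈ 0.496.
Too low — raise k to concentrate. Iterating converges to k ≈ 11.8.
Then θ = 787/(11.8−1) ≈ 73.2.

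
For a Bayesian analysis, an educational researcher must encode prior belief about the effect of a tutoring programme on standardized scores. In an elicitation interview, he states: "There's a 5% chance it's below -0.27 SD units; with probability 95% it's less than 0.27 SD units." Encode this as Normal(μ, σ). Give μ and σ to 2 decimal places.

For Normal(μ,σ), the p-quantile is μ + z_p·σ. Here z_{0.05} = -1.645, z_{0.95} = 1.645.
So -0.27 = μ − 1.645σ and 0.27 = μ + 1.645σ.
Subtracting: σ = (0.27 − -0.27)/(1.645 − (-1.645)) = 0.16.
Then μ = -0.27 − (-1.645)·0.16 = 0.00.

μ = 0.00, σ = 0.16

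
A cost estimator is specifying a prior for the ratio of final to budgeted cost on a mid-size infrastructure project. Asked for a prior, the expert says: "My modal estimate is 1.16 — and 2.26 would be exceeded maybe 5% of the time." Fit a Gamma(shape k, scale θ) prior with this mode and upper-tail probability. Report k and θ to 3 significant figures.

Gamma(k,θ) with k>1 has mode (k−1)θ, so θ = 1.16/(k−1).
Need P(X < 2.26) = 0.95 with θ tied to k this way. Start at k = 2, θ = 1.16: P(X<2.26) ≈ 0.580.
Too low — raise k to concentrate. Iterating converges to k ≈ 7.24.
Then θ = 1.16/(7.24−1) ≈ 0.186.

k ≈ 7.24, θ ≈ 0.186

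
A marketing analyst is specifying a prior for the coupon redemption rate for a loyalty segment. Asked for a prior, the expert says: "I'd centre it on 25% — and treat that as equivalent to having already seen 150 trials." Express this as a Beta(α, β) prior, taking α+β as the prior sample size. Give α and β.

Under the effective-sample-size interpretation, Beta(α, β) has prior mean α/(α+β) and prior sample size α+β.
So α+β = 150 and α/(α+β) = 0.25, giving α = 0.25·150 = 37.5 and β = 150 − 37.5 = 112.5.

α = 37.5, β = 112.5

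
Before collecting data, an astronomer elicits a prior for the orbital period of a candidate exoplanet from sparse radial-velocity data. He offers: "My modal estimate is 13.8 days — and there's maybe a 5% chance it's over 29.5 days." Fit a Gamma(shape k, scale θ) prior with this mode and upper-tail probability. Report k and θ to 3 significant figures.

k ≈ 5.78, θ ≈ 2.89

Gamma(k,θ) with k>1 has mode (k−1)θ, so θ = 13.8/(k−1).
Need P(X < 29.5) = 0.95 with θ tied to k this way. Start at k = 2, θ = 13.8: P(X<29.5) ≈ 0.630.
Too low — raise k to concentrate. Iterating converges to k ≈ 5.78.
Then θ = 13.8/(5.78−1) ≈ 2.89.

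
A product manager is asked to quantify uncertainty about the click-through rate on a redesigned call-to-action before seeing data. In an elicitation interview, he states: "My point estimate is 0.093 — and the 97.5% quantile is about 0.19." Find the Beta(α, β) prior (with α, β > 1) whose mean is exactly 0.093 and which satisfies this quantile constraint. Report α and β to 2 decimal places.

With mean 0.093 fixed, write α = 0.093s, β = 0.907s where s = α+β.
Need P(θ < 0.19) = 0.975 under Beta(0.093s, 0.907s). Normal approximation: (q−m)/√(m(1−m)/s) ≈ z_{0.975} = 1.96, so s ≈ 0.093·0.907·(1.96)²/(0.19−0.093)² = 34.4.
At s = 34.4: P(θ<0.19) ≈ 0.957. Adjusting to match 0.975 gives s ≈ 46.88.
So α = 0.093·46.88 ≈ 4.36, β = 0.907·46.88 ≈ 42.52.

α ≈ 4.36, β ≈ 42.52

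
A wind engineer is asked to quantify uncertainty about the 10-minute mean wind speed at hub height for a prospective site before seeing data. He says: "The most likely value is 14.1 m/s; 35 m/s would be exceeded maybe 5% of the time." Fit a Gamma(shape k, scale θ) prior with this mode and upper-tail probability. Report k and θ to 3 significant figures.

Gamma(k,θ) with k>1 has mode (k−1)θ, so θ = 14.1/(k−1).
Need P(X < 35) = 0.95 with θ tied to k this way. Start at k = 2, θ = 14.1: P(X<35) ≈ 0.709.
Too low — raise k to concentrate. Iterating converges to k ≈ 4.29.
Then θ = 14.1/(4.29−1) ≈ 4.29.

k ≈ 4.29, θ ≈ 4.29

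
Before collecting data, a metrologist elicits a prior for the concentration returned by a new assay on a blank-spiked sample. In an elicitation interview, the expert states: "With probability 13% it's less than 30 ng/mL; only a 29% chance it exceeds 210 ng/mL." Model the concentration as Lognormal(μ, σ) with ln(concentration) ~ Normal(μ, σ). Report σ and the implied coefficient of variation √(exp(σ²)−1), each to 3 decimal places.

If T ~ Lognormal(μ,σ) then ln T ~ Normal(μ,σ), so the p-quantile of ln T is μ + z_p·σ.
ln(30) = 3.401 and ln(210) = 5.347; z_{0.13} = -1.126, z_{0.71} = 0.5534.
σ = (5.347 − 3.401)/(0.5534 − (-1.126)) = 1.158.
μ = 3.401 − (-1.126)·1.158 = 4.706.
CV = √(exp(σ²)−1) = √(exp(1.3420)−1) = 1.681.

σ ≈ 1.158, CV ≈ 1.681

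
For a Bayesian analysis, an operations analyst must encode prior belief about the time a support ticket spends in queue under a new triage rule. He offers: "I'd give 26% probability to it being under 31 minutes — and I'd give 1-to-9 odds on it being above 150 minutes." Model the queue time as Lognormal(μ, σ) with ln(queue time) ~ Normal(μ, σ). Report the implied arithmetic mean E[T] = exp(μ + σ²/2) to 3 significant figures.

If T ~ Lognormal(μ,σ) then ln T ~ Normal(μ,σ), so the p-quantile of ln T is μ + z_p·σ.
ln(31) = 3.434 and ln(150) = 5.011; z_{0.26} = -0.6433, z_{0.9} = 1.282.
σ = (5.011 − 3.434)/(1.282 − (-0.6433)) = 0.819.
μ = 3.434 − (-0.6433)·0.819 = 3.961.
E[T] = exp(μ + σ²/2) = exp(3.961 + 0.3354) = 73.4 minutes.

E[T] ≈ 73.4 minutes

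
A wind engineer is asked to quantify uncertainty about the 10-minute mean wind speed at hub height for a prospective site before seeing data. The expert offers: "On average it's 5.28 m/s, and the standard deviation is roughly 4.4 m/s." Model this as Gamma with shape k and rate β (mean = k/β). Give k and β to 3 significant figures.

For Gamma(k, rate β): mean = k/β, variance = k/β², so CV = 1/√k.
CV = SD/mean = 4.4/5.28 = 0.8333, hence k = 1/CV² = 1.44.
Then β = k/mean = 1.44/5.28 = 0.273.

k ≈ 1.44, β ≈ 0.273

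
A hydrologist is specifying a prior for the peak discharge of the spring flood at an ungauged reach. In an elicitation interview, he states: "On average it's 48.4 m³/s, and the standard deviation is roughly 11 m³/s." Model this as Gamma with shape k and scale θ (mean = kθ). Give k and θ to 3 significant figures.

For Gamma(k, scale θ): mean = kθ, variance = kθ², so CV = 1/√k.
CV = SD/mean = 11/48.4 = 0.2273, hence k = 1/CV² = 19.4.
Then θ = mean/k = 48.4/19.4 = 2.5.

k ≈ 19.4, θ ≈ 2.5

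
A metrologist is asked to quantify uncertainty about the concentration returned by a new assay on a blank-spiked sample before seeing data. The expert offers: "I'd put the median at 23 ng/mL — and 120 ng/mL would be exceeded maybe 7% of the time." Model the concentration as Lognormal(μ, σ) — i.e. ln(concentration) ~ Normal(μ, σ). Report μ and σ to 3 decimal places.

μ ≈ 3.135, σ ≈ 1.119

If T ~ Lognormal(μ,σ) then ln T ~ Normal(μ,σ), so the p-quantile of ln T is μ + z_p·σ.
ln(23) = 3.135 and ln(120) = 4.787; z_{0.5} = 0, z_{0.93} = 1.476.
σ = (4.787 − 3.135)/(1.476 − (0)) = 1.119.
μ = 3.135 − (0)·1.119 = 3.135.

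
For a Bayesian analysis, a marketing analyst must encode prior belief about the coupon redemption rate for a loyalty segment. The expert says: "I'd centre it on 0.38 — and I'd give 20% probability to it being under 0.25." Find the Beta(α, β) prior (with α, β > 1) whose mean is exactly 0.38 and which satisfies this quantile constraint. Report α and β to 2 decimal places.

α ≈ 3.88, β ≈ 6.33

With mean 0.38 fixed, write α = 0.38s, β = 0.62s where s = α+β.
Need P(θ < 0.25) = 0.2 under Beta(0.38s, 0.62s). Normal approximation: (q−m)/√(m(1−m)/s) ≈ z_{0.2} = -0.842, so s ≈ 0.38·0.62·(-0.842)²/(0.25−0.38)² = 9.9.
At s = 9.9: P(θ<0.25) ≈ 0.205. Adjusting to match 0.2 gives s ≈ 10.21.
So α = 0.38·10.21 ≈ 3.88, β = 0.62·10.21 ≈ 6.33.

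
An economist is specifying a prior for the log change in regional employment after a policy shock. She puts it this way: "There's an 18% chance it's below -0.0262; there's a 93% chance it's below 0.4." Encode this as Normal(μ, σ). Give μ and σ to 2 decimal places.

The p-quantile of Normal(μ,σ) is μ + z_p·σ, with z_{0.18} = -0.9154 and z_{0.93} = 1.476.
Eliminate σ: μ = (z₂·x₁ − z₁·x₂)/(z₂ − z₁) = (1.476·-0.0262 − (-0.9154)·0.4)/2.391 = 0.14.
Then σ = (x₂ − x₁)/(z₂ − z₁) = (0.4 − -0.0262)/2.391 = 0.18.

μ = 0.14, σ = 0.18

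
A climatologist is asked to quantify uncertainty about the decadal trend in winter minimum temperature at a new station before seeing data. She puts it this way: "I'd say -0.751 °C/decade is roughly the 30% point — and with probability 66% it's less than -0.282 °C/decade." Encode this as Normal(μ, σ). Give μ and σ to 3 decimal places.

The p-quantile of Normal(μ,σ) is μ + z_p·σ, with z_{0.3} = -0.5244 and z_{0.66} = 0.4125.
Eliminate σ: μ = (z₂·x₁ − z₁·x₂)/(z₂ − z₁) = (0.4125·-0.751 − (-0.5244)·-0.282)/0.9369 = -0.488.
Then σ = (x₂ − x₁)/(z₂ − z₁) = (-0.282 − -0.751)/0.9369 = 0.501.

μ = -0.488, σ = 0.501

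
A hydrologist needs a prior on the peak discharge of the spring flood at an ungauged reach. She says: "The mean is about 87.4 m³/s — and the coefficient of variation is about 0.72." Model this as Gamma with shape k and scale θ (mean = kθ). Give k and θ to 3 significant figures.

For Gamma(k, scale θ): mean = kθ, variance = kθ², so CV = 1/√k.
CV = 0.72, hence k = 1/CV² = 1.93.
Then θ = mean/k = 87.4/1.93 = 45.3.

k ≈ 1.93, θ ≈ 45.3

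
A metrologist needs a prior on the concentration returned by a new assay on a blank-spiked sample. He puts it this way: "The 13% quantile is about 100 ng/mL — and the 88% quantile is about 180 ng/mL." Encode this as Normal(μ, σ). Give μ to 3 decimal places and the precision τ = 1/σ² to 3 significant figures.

μ = 139.155, τ = 0.000828

The p-quantile of Normal(μ,σ) is μ + z_p·σ, with z_{0.13} = -1.126 and z_{0.88} = 1.175.
Eliminate σ: μ = (z₂·x₁ − z₁·x₂)/(z₂ − z₁) = (1.175·100 − (-1.126)·180)/2.301 = 139.155.
Then σ = (x₂ − x₁)/(z₂ − z₁) = (180 − 100)/2.301 = 34.762.
Precision τ = 1/σ² = 1/34.76² = 0.000828.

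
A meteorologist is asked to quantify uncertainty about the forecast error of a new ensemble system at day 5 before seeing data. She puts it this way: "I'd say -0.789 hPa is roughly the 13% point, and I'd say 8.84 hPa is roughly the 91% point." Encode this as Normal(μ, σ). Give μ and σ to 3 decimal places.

For Normal(μ,σ), the p-quantile is μ + z_p·σ. Here z_{0.13} = -1.126, z_{0.91} = 1.341.
So -0.789 = μ − 1.126σ and 8.84 = μ + 1.341σ.
Subtracting: σ = (8.84 − -0.789)/(1.341 − (-1.126)) = 3.903.
Then μ = -0.789 − (-1.126)·3.903 = 3.607.

μ = 3.607, σ = 3.903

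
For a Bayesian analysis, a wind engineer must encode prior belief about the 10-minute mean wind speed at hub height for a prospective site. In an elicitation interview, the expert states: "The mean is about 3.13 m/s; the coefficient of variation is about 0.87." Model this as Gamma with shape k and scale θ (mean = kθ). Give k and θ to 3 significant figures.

k ≈ 1.32, θ ≈ 2.37

For Gamma(k, scale θ): mean = kθ, variance = kθ², so CV = 1/√k.
CV = 0.87, hence k = 1/CV² = 1.32.
Then θ = mean/k = 3.13/1.32 = 2.37.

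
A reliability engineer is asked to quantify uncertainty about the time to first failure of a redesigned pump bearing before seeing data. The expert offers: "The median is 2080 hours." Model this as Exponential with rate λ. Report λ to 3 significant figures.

λ ≈ 0.000333

Exponential median = ln 2 / λ, so λ = ln 2 / 2080.0 = 0.000333.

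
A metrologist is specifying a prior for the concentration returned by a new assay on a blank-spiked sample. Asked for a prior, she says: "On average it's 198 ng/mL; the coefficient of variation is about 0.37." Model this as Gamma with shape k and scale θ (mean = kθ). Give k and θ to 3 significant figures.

For Gamma(k, scale θ): mean = kθ, variance = kθ², so CV = 1/√k.
CV = 0.37, hence k = 1/CV² = 7.3.
Then θ = mean/k = 198/7.3 = 27.1.

k ≈ 7.3, θ ≈ 27.1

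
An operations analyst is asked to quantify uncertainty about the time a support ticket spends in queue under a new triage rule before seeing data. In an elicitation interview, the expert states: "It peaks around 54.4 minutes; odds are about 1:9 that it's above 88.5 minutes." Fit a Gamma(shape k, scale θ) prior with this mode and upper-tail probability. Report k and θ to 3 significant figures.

k ≈ 8.95, θ ≈ 6.84

Gamma(k,θ) with k>1 has mode (k−1)θ, so θ = 54.4/(k−1).
Need P(X < 88.5) = 0.9 with θ tied to k this way. Start at k = 2, θ = 54.4: P(X<88.5) ≈ 0.484.
Too low — raise k to concentrate. Iterating converges to k ≈ 8.95.
Then θ = 54.4/(8.95−1) ≈ 6.84.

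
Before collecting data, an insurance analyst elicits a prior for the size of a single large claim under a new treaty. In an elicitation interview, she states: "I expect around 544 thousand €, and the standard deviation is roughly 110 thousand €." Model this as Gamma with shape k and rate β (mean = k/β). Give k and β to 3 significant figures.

k ≈ 24.5, β ≈ 0.045

For Gamma(k, rate β): mean = k/β, variance = k/β², so CV = 1/√k.
CV = SD/mean = 110/544 = 0.2022, hence k = 1/CV² = 24.5.
Then β = k/mean = 24.5/544 = 0.045.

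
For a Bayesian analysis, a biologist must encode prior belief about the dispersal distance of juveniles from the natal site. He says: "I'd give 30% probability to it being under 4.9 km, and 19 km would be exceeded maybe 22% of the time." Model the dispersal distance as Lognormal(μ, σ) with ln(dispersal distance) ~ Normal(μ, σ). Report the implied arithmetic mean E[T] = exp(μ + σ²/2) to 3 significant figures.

If T ~ Lognormal(μ,σ) then ln T ~ Normal(μ,σ), so the p-quantile of ln T is μ + z_p·σ.
ln(4.9) = 1.589 and ln(19) = 2.944; z_{0.3} = -0.5244, z_{0.78} = 0.7722.
σ = (2.944 − 1.589)/(0.7722 − (-0.5244)) = 1.045.
μ = 1.589 − (-0.5244)·1.045 = 2.137.
E[T] = exp(μ + σ²/2) = exp(2.137 + 0.5462) = 14.6 km.

E[T] ≈ 14.6 km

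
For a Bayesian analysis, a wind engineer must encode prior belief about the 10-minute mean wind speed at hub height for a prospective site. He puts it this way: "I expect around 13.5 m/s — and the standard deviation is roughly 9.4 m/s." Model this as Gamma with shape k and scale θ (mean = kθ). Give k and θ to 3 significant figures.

For Gamma(k, scale θ): mean = kθ, variance = kθ², so CV = 1/√k.
CV = SD/mean = 9.4/13.5 = 0.6963, hence k = 1/CV² = 2.06.
Then θ = mean/k = 13.5/2.06 = 6.55.

k ≈ 2.06, θ ≈ 6.55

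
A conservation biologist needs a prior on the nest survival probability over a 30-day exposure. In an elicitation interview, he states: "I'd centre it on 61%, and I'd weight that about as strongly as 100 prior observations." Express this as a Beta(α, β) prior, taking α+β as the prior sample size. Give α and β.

Under the effective-sample-size interpretation, Beta(α, β) has prior mean α/(α+β) and prior sample size α+β.
So α+β = 100 and α/(α+β) = 0.61, giving α = 0.61·100 = 61 and β = 100 − 61 = 39.

α = 61, β = 39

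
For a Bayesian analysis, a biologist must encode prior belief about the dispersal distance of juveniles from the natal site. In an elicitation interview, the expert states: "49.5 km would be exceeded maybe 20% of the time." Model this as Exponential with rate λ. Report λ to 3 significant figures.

λ ≈ 0.0325

P(T > 49.5) = e^(−λ·49.5) = 0.2, so λ = −ln(0.2)/49.5 = 0.0325.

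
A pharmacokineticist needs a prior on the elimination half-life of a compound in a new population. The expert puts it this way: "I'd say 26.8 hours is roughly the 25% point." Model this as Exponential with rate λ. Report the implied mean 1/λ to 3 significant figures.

mean ≈ 93.2 hours

P(T < 26.8) = 1 − e^(−λ·26.8) = 0.25, so λ = −ln(1−0.25)/26.8 = −ln(0.75)/26.8 = 0.0107.
Mean = 1/λ = 93.2 hours.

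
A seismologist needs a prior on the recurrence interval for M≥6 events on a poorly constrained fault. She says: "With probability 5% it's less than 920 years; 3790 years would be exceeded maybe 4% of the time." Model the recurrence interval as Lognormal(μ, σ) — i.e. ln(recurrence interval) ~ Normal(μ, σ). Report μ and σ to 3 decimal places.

If T ~ Lognormal(μ,σ) then ln T ~ Normal(μ,σ), so the p-quantile of ln T is μ + z_p·σ.
ln(920) = 6.824 and ln(3790) = 8.24; z_{0.05} = -1.645, z_{0.96} = 1.751.
σ = (8.24 − 6.824)/(1.751 − (-1.645)) = 0.417.
μ = 6.824 − (-1.645)·0.417 = 7.510.

μ ≈ 7.510, σ ≈ 0.417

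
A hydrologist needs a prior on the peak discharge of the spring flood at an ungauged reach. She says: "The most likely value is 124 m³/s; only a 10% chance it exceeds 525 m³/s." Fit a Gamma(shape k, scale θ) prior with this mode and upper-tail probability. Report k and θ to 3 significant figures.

k ≈ 1.87, θ ≈ 142

Gamma(k,θ) with k>1 has mode (k−1)θ, so θ = 124/(k−1).
Need P(X < 525) = 0.9 with θ tied to k this way. Start at k = 2, θ = 124: P(X<525) ≈ 0.924.
Too high — lower k to spread out. Iterating converges to k ≈ 1.87.
Then θ = 124/(1.87−1) ≈ 142.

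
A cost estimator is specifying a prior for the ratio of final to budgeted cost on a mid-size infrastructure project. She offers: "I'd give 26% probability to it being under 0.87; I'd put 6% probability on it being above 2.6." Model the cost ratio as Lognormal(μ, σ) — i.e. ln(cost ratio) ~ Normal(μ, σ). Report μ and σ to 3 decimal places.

μ ≈ 0.181, σ ≈ 0.498

If T ~ Lognormal(μ,σ) then ln T ~ Normal(μ,σ), so the p-quantile of ln T is μ + z_p·σ.
ln(0.87) = -0.1393 and ln(2.6) = 0.9555; z_{0.26} = -0.6433, z_{0.94} = 1.555.
σ = (0.9555 − -0.1393)/(1.555 − (-0.6433)) = 0.498.
μ = -0.1393 − (-0.6433)·0.498 = 0.181.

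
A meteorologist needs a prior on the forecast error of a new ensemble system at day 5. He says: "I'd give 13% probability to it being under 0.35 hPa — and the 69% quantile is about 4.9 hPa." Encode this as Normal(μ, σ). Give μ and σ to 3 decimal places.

For Normal(μ,σ), the p-quantile is μ + z_p·σ. Here z_{0.13} = -1.126, z_{0.69} = 0.4959.
So 0.35 = μ − 1.126σ and 4.9 = μ + 0.4959σ.
Subtracting: σ = (4.9 − 0.35)/(0.4959 − (-1.126)) = 2.805.
Then μ = 0.35 − (-1.126)·2.805 = 3.509.

μ = 3.509, σ = 2.805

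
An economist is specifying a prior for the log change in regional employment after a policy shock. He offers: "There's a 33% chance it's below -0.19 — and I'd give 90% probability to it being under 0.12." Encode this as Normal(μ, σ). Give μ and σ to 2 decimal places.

For Normal(μ,σ), the p-quantile is μ + z_p·σ. Here z_{0.33} = -0.4399, z_{0.9} = 1.282.
So -0.19 = μ − 0.4399σ and 0.12 = μ + 1.282σ.
Subtracting: σ = (0.12 − -0.19)/(1.282 − (-0.4399)) = 0.18.
Then μ = -0.19 − (-0.4399)·0.18 = -0.11.

μ = -0.11, σ = 0.18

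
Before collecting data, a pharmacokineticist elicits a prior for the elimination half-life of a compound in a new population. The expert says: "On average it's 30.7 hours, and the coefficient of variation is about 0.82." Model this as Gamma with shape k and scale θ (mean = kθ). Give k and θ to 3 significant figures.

For Gamma(k, scale θ): mean = kθ, variance = kθ², so CV = 1/√k.
CV = 0.82, hence k = 1/CV² = 1.49.
Then θ = mean/k = 30.7/1.49 = 20.6.

k ≈ 1.49, θ ≈ 20.6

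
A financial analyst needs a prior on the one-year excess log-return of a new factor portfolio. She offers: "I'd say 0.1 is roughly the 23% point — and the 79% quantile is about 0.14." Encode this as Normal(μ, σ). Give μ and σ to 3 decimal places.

For Normal(μ,σ), the p-quantile is μ + z_p·σ. Here z_{0.23} = -0.7388, z_{0.79} = 0.8064.
So 0.1 = μ − 0.7388σ and 0.14 = μ + 0.8064σ.
Subtracting: σ = (0.14 − 0.1)/(0.8064 − (-0.7388)) = 0.026.
Then μ = 0.1 − (-0.7388)·0.026 = 0.119.

μ = 0.119, σ = 0.026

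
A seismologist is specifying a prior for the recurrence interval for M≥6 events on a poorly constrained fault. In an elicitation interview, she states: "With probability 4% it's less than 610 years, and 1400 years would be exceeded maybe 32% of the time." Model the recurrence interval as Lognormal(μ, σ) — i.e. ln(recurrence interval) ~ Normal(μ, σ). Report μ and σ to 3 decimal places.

μ ≈ 7.069, σ ≈ 0.374

If T ~ Lognormal(μ,σ) then ln T ~ Normal(μ,σ), so the p-quantile of ln T is μ + z_p·σ.
ln(610) = 6.413 and ln(1400) = 7.244; z_{0.04} = -1.751, z_{0.68} = 0.4677.
σ = (7.244 − 6.413)/(0.4677 − (-1.751)) = 0.374.
μ = 6.413 − (-1.751)·0.374 = 7.069.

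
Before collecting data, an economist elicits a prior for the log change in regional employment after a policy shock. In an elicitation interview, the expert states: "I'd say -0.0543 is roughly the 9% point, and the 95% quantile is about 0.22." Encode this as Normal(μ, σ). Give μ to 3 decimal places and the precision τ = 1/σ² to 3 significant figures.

μ = 0.069, τ = 118

For Normal(μ,σ), the p-quantile is μ + z_p·σ. Here z_{0.09} = -1.341, z_{0.95} = 1.645.
So -0.0543 = μ − 1.341σ and 0.22 = μ + 1.645σ.
Subtracting: σ = (0.22 − -0.0543)/(1.645 − (-1.341)) = 0.092.
Then μ = -0.0543 − (-1.341)·0.092 = 0.069.
Precision τ = 1/σ² = 1/0.09187² = 118.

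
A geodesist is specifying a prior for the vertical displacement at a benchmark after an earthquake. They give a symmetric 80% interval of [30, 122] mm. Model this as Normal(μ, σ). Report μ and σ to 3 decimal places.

μ = 76.000, σ = 35.894

A symmetric 80% interval runs μ ± z·σ with z = 1.282.
Half-width = 46, so σ = 46/1.282 = 35.894.
μ is the interval midpoint, 76.000.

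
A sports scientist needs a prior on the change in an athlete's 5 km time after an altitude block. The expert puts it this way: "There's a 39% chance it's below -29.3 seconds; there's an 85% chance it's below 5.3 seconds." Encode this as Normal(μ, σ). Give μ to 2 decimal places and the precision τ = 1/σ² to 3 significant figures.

μ = -21.95, τ = 0.00145

The p-quantile of Normal(μ,σ) is μ + z_p·σ, with z_{0.39} = -0.2793 and z_{0.85} = 1.036.
Eliminate σ: μ = (z₂·x₁ − z₁·x₂)/(z₂ − z₁) = (1.036·-29.3 − (-0.2793)·5.3)/1.316 = -21.95.
Then σ = (x₂ − x₁)/(z₂ − z₁) = (5.3 − -29.3)/1.316 = 26.30.
Precision τ = 1/σ² = 1/26.3² = 0.00145.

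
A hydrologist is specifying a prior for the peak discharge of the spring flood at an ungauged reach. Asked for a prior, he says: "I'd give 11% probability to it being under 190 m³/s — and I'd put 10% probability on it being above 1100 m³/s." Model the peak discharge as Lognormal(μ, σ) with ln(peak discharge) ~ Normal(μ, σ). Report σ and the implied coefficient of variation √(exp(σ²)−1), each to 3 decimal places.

σ ≈ 0.700, CV ≈ 0.795

If T ~ Lognormal(μ,σ) then ln T ~ Normal(μ,σ), so the p-quantile of ln T is μ + z_p·σ.
ln(190) = 5.247 and ln(1100) = 7.003; z_{0.11} = -1.227, z_{0.9} = 1.282.
σ = (7.003 − 5.247)/(1.282 − (-1.227)) = 0.700.
μ = 5.247 − (-1.227)·0.700 = 6.106.
CV = √(exp(σ²)−1) = √(exp(0.4902)−1) = 0.795.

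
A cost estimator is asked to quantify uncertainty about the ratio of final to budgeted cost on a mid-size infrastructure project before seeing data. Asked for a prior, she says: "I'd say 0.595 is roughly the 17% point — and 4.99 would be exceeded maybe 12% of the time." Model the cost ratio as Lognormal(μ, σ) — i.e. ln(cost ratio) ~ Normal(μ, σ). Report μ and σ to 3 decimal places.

If T ~ Lognormal(μ,σ) then ln T ~ Normal(μ,σ), so the p-quantile of ln T is μ + z_p·σ.
ln(0.595) = -0.5192 and ln(4.99) = 1.607; z_{0.17} = -0.9542, z_{0.88} = 1.175.
σ = (1.607 − -0.5192)/(1.175 − (-0.9542)) = 0.999.
μ = -0.5192 − (-0.9542)·0.999 = 0.434.

μ ≈ 0.434, σ ≈ 0.999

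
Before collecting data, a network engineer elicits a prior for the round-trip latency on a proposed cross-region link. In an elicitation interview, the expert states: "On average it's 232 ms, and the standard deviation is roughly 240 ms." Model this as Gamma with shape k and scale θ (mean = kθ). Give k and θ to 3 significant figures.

k ≈ 0.934, θ ≈ 248

For Gamma(k, scale θ): mean = kθ, variance = kθ², so CV = 1/√k.
CV = SD/mean = 240/232 = 1.034, hence k = 1/CV² = 0.934.
Then θ = mean/k = 232/0.934 = 248.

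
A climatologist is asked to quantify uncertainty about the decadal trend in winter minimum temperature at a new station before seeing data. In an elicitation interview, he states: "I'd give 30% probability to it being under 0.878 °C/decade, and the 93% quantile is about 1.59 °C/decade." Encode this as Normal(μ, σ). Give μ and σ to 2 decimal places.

μ = 1.06, σ = 0.36

For Normal(μ,σ), the p-quantile is μ + z_p·σ. Here z_{0.3} = -0.5244, z_{0.93} = 1.476.
So 0.878 = μ − 0.5244σ and 1.59 = μ + 1.476σ.
Subtracting: σ = (1.59 − 0.878)/(1.476 − (-0.5244)) = 0.36.
Then μ = 0.878 − (-0.5244)·0.36 = 1.06.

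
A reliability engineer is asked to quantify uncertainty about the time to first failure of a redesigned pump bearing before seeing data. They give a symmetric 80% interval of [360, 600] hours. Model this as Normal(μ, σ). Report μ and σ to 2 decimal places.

μ = 480.00, σ = 93.64

A symmetric 80% interval runs μ ± z·σ with z = 1.282.
Half-width = 120, so σ = 120/1.282 = 93.64.
μ is the interval midpoint, 480.00.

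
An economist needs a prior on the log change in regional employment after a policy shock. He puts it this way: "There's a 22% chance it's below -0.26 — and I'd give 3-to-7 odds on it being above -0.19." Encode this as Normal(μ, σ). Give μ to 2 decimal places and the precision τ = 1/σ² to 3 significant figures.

μ = -0.22, τ = 343

For Normal(μ,σ), the p-quantile is μ + z_p·σ. Here z_{0.22} = -0.7722, z_{0.7} = 0.5244.
So -0.26 = μ − 0.7722σ and -0.19 = μ + 0.5244σ.
Subtracting: σ = (-0.19 − -0.26)/(0.5244 − (-0.7722)) = 0.05.
Then μ = -0.26 − (-0.7722)·0.05 = -0.22.
Precision τ = 1/σ² = 1/0.05399² = 343.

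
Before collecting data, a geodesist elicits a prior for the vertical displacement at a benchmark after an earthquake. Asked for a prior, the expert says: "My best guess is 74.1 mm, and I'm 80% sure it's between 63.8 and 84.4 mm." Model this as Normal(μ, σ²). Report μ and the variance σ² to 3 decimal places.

A symmetric 80% interval runs μ ± z·σ with z = 1.282.
Half-width = 10.3, so σ = 10.3/1.282 = 8.0371 and σ² = 64.596.
μ is the stated best guess, 74.100.

μ = 74.100, σ² = 64.596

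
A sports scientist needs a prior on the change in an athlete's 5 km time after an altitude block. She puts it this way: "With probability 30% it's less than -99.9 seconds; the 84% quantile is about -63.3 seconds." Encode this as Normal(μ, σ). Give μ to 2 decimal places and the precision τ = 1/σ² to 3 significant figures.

For Normal(μ,σ), the p-quantile is μ + z_p·σ. Here z_{0.3} = -0.5244, z_{0.84} = 0.9945.
So -99.9 = μ − 0.5244σ and -63.3 = μ + 0.9945σ.
Subtracting: σ = (-63.3 − -99.9)/(0.9945 − (-0.5244)) = 24.10.
Then μ = -99.9 − (-0.5244)·24.10 = -87.26.
Precision τ = 1/σ² = 1/24.1² = 0.00172.

μ = -87.26, τ = 0.00172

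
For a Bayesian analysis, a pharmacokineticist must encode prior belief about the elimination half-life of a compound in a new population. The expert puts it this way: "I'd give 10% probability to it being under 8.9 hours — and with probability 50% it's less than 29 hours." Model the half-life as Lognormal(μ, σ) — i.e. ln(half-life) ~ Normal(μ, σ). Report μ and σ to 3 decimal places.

If T ~ Lognormal(μ,σ) then ln T ~ Normal(μ,σ), so the p-quantile of ln T is μ + z_p·σ.
ln(8.9) = 2.186 and ln(29) = 3.367; z_{0.1} = -1.282, z_{0.5} = 0.
σ = (3.367 − 2.186)/(0 − (-1.282)) = 0.922.
μ = 2.186 − (-1.282)·0.922 = 3.367.

μ ≈ 3.367, σ ≈ 0.922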